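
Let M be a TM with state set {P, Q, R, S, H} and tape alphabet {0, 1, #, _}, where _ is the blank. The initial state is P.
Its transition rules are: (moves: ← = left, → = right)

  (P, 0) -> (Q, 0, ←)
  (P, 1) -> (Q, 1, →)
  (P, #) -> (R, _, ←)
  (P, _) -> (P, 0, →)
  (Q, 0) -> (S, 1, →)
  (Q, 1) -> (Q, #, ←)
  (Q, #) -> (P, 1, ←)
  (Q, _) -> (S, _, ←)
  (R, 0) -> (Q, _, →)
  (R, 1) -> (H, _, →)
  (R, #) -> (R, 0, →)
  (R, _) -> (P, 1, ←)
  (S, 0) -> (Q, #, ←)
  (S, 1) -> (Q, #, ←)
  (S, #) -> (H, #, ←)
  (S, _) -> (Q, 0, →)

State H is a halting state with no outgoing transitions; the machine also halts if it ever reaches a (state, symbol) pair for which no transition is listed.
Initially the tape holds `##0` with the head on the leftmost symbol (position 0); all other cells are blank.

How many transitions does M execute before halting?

8

state=P head=0 tape=__[#]#0   (P,#)→(R,_,←)
state=R head=-1 tape=_[_]_#0   (R,_)→(P,1,←)
state=P head=-2 tape=[_]1_#0   (P,_)→(P,0,→)
state=P head=-1 tape=0[1]_#0   (P,1)→(Q,1,→)
state=Q head=0 tape=01[_]#0   (Q,_)→(S,_,←)
state=S head=-1 tape=0[1]_#0   (S,1)→(Q,#,←)
state=Q head=-2 tape=[0]#_#0   (Q,0)→(S,1,→)
state=S head=-1 tape=1[#]_#0   (S,#)→(H,#,←)
state=H head=-2 tape=[1]#_#0
M halts after 8 transitions.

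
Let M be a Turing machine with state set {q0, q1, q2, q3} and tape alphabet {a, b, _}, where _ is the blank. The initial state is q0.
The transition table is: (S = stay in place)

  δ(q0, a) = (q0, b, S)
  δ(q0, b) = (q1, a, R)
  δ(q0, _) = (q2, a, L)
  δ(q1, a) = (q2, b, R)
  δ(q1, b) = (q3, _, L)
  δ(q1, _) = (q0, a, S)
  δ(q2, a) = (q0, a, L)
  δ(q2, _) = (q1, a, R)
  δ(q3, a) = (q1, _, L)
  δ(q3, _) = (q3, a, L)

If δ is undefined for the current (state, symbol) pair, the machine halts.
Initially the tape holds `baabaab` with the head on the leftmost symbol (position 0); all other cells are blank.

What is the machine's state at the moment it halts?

q0 | [b]aabaab   read b → write a, move R, go to q1
q1 | a[a]abaab   read a → write b, move R, go to q2
q2 | ab[a]baab   read a → write a, move L, go to q0
q0 | a[b]abaab   read b → write a, move R, go to q1
q1 | aa[a]baab   read a → write b, move R, go to q2
q2 | aab[b]aab
No transition is defined for (q2, b); M halts in state q2.

q2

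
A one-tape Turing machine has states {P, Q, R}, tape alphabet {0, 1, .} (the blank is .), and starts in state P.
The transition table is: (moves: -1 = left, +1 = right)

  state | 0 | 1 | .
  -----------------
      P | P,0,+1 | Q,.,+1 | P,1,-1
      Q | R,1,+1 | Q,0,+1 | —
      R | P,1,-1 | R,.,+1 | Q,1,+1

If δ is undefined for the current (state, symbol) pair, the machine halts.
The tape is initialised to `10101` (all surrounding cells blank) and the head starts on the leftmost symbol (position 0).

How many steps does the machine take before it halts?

P | [1]0101.   read 1 → write ., move +1, go to Q
Q | .[0]101.   read 0 → write 1, move +1, go to R
R | .1[1]01.   read 1 → write ., move +1, go to R
R | .1.[0]1.   read 0 → write 1, move -1, go to P
P | .1[.]11.   read . → write 1, move -1, go to P
P | .[1]111.   read 1 → write ., move +1, go to Q
Q | ..[1]11.   read 1 → write 0, move +1, go to Q
Q | ..0[1]1.   read 1 → write 0, move +1, go to Q
Q | ..00[1].   read 1 → write 0, move +1, go to Q
Q | ..000[.]
M halts after 9 transitions.

9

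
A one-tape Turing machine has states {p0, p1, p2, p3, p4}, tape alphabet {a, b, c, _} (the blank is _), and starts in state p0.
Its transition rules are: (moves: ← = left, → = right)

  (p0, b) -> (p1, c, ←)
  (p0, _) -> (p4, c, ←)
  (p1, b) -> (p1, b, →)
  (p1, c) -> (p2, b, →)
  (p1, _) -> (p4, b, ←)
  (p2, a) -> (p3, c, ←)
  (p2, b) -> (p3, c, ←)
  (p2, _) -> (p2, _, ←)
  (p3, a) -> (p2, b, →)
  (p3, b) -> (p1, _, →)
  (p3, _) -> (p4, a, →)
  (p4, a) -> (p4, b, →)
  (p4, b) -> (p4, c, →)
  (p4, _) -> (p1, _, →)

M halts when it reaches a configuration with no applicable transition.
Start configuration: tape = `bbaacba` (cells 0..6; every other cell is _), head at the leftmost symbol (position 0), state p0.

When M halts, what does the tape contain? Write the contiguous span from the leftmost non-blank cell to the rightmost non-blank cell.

p0 | __[b]baacba   read b → write c, move ←, go to p1
p1 | _[_]cbaacba   read _ → write b, move ←, go to p4
p4 | [_]bcbaacba   read _ → write _, move →, go to p1
p1 | _[b]cbaacba   read b → write b, move →, go to p1
p1 | _b[c]baacba   read c → write b, move →, go to p2
p2 | _bb[b]aacba   read b → write c, move ←, go to p3
p3 | _b[b]caacba   read b → write _, move →, go to p1
p1 | _b_[c]aacba   read c → write b, move →, go to p2
p2 | _b_b[a]acba   read a → write c, move ←, go to p3
p3 | _b_[b]cacba   read b → write _, move →, go to p1
p1 | _b__[c]acba   read c → write b, move →, go to p2
p2 | _b__b[a]cba   read a → write c, move ←, go to p3
p3 | _b__[b]ccba   read b → write _, move →, go to p1
p1 | _b___[c]cba   read c → write b, move →, go to p2
p2 | _b___b[c]ba
The non-blank tape span at halt is b___bcba.

b___bcba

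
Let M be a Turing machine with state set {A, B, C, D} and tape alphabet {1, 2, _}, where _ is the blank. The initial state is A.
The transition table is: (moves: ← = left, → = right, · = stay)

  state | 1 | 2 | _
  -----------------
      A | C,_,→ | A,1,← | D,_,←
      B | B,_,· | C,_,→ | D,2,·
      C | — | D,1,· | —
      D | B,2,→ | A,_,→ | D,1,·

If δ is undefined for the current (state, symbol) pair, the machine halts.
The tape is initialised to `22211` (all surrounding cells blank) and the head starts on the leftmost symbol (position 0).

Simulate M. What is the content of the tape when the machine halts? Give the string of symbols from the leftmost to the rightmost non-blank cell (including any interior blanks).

A | __[2]2211   read 2 → write 1, move ←, go to A
A | _[_]12211   read _ → write _, move ←, go to D
D | [_]_12211   read _ → write 1, move ·, go to D
D | [1]_12211   read 1 → write 2, move →, go to B
B | 2[_]12211   read _ → write 2, move ·, go to D
D | 2[2]12211   read 2 → write _, move →, go to A
A | 2_[1]2211   read 1 → write _, move →, go to C
C | 2__[2]211   read 2 → write 1, move ·, go to D
D | 2__[1]211   read 1 → write 2, move →, go to B
B | 2__2[2]11   read 2 → write _, move →, go to C
C | 2__2_[1]1
The non-blank tape span at halt is 2__2_11.

2__2_11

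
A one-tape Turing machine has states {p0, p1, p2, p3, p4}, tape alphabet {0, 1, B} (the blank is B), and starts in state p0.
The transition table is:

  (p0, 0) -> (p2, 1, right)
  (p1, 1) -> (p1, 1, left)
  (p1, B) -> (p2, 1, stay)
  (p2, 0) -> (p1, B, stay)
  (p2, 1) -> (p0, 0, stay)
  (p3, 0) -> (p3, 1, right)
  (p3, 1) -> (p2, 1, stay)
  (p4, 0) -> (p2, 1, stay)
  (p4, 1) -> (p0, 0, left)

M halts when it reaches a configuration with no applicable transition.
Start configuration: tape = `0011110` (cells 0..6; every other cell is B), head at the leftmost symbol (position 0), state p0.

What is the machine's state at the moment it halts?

p2

p0 | [0]011110B   read 0 → write 1, move right, go to p2
p2 | 1[0]11110B   read 0 → write B, move stay, go to p1
p1 | 1[B]11110B   read B → write 1, move stay, go to p2
p2 | 1[1]11110B   read 1 → write 0, move stay, go to p0
p0 | 1[0]11110B   read 0 → write 1, move right, go to p2
p2 | 11[1]1110B   read 1 → write 0, move stay, go to p0
p0 | 11[0]1110B   read 0 → write 1, move right, go to p2
p2 | 111[1]110B   read 1 → write 0, move stay, go to p0
p0 | 111[0]110B   read 0 → write 1, move right, go to p2
p2 | 1111[1]10B   read 1 → write 0, move stay, go to p0
p0 | 1111[0]10B   read 0 → write 1, move right, go to p2
p2 | 11111[1]0B   read 1 → write 0, move stay, go to p0
p0 | 11111[0]0B   read 0 → write 1, move right, go to p2
p2 | 111111[0]B   read 0 → write B, move stay, go to p1
p1 | 111111[B]B   read B → write 1, move stay, go to p2
p2 | 111111[1]B   read 1 → write 0, move stay, go to p0
p0 | 111111[0]B   read 0 → write 1, move right, go to p2
p2 | 1111111[B]
No transition is defined for (p2, B); M halts in state p2.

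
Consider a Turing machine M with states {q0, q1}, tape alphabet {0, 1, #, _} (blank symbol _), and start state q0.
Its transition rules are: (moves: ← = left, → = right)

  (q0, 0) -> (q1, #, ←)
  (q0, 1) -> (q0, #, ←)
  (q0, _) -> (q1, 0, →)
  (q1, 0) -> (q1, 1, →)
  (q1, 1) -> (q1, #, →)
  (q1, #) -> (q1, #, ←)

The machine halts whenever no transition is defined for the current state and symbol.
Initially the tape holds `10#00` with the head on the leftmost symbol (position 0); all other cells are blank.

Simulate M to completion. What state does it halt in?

state=q0 head=0 tape=__[1]0#00   (q0,1)→(q0,#,←)
state=q0 head=-1 tape=_[_]#0#00   (q0,_)→(q1,0,→)
state=q1 head=0 tape=_0[#]0#00   (q1,#)→(q1,#,←)
state=q1 head=-1 tape=_[0]#0#00   (q1,0)→(q1,1,→)
state=q1 head=0 tape=_1[#]0#00   (q1,#)→(q1,#,←)
state=q1 head=-1 tape=_[1]#0#00   (q1,1)→(q1,#,→)
state=q1 head=0 tape=_#[#]0#00   (q1,#)→(q1,#,←)
state=q1 head=-1 tape=_[#]#0#00   (q1,#)→(q1,#,←)
state=q1 head=-2 tape=[_]##0#00
No transition is defined for (q1, _); M halts in state q1.

q1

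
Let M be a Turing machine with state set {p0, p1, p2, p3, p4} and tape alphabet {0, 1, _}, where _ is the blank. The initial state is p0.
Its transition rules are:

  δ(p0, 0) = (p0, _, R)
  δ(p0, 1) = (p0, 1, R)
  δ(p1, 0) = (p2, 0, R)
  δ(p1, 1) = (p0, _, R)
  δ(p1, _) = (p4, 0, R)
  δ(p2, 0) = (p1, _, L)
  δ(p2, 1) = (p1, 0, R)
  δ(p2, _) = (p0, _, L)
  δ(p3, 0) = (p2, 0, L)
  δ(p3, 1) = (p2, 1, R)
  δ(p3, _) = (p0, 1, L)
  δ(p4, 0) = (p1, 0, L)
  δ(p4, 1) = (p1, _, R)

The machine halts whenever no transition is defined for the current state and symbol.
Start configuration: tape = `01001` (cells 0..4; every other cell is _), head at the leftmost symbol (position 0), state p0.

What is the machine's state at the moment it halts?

state=p0 head=0 tape=[0]1001_   (p0,0)→(p0,_,R)
state=p0 head=1 tape=_[1]001_   (p0,1)→(p0,1,R)
state=p0 head=2 tape=_1[0]01_   (p0,0)→(p0,_,R)
state=p0 head=3 tape=_1_[0]1_   (p0,0)→(p0,_,R)
state=p0 head=4 tape=_1__[1]_   (p0,1)→(p0,1,R)
state=p0 head=5 tape=_1__1[_]
No transition is defined for (p0, _); M halts in state p0.

p0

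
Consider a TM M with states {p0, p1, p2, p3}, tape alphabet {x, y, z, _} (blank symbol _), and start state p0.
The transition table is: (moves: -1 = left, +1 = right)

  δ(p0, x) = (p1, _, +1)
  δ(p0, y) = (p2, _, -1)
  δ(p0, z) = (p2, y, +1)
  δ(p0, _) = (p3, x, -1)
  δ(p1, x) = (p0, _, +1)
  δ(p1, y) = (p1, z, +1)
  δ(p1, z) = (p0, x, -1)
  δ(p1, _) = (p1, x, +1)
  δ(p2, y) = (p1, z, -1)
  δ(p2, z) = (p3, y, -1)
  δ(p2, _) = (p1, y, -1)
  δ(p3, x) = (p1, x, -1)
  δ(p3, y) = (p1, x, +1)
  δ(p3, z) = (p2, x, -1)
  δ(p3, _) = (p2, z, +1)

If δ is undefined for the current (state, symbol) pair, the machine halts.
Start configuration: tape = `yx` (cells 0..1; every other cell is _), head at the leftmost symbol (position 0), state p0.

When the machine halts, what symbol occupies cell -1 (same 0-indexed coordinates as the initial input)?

state=p0 head=0 tape=__[y]x_   (p0,y)→(p2,_,-1)
state=p2 head=-1 tape=_[_]_x_   (p2,_)→(p1,y,-1)
state=p1 head=-2 tape=[_]y_x_   (p1,_)→(p1,x,+1)
state=p1 head=-1 tape=x[y]_x_   (p1,y)→(p1,z,+1)
state=p1 head=0 tape=xz[_]x_   (p1,_)→(p1,x,+1)
state=p1 head=1 tape=xzx[x]_   (p1,x)→(p0,_,+1)
state=p0 head=2 tape=xzx_[_]   (p0,_)→(p3,x,-1)
state=p3 head=1 tape=xzx[_]x   (p3,_)→(p2,z,+1)
state=p2 head=2 tape=xzxz[x]
Cell -1 holds z when M halts.

z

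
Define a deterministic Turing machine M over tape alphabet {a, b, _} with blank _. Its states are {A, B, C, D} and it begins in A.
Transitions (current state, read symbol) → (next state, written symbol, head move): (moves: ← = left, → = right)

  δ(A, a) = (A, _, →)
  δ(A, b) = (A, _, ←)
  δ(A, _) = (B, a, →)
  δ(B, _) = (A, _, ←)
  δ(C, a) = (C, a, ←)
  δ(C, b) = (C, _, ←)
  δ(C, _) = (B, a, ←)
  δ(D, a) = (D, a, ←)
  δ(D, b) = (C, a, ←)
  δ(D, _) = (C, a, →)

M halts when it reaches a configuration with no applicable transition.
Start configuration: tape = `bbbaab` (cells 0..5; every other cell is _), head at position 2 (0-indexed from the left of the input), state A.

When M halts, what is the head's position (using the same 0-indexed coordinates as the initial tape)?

3

state=A head=2 tape=_bb[b]aab   (A,b)→(A,_,←)
state=A head=1 tape=_b[b]_aab   (A,b)→(A,_,←)
state=A head=0 tape=_[b]__aab   (A,b)→(A,_,←)
state=A head=-1 tape=[_]___aab   (A,_)→(B,a,→)
state=B head=0 tape=a[_]__aab   (B,_)→(A,_,←)
state=A head=-1 tape=[a]___aab   (A,a)→(A,_,→)
state=A head=0 tape=_[_]__aab   (A,_)→(B,a,→)
state=B head=1 tape=_a[_]_aab   (B,_)→(A,_,←)
state=A head=0 tape=_[a]__aab   (A,a)→(A,_,→)
state=A head=1 tape=__[_]_aab   (A,_)→(B,a,→)
state=B head=2 tape=__a[_]aab   (B,_)→(A,_,←)
state=A head=1 tape=__[a]_aab   (A,a)→(A,_,→)
state=A head=2 tape=___[_]aab   (A,_)→(B,a,→)
state=B head=3 tape=___a[a]ab
At halt the head is at cell 3.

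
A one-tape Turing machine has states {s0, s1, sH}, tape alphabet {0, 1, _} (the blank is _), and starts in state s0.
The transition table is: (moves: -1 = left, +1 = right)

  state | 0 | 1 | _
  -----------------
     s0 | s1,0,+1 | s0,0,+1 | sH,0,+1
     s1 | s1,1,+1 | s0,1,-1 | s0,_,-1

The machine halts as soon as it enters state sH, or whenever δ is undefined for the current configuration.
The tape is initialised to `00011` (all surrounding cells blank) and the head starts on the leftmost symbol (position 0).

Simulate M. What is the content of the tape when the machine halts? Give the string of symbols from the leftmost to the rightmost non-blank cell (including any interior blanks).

010000

state=s0 head=0 tape=[0]0011__   (s0,0)→(s1,0,+1)
state=s1 head=1 tape=0[0]011__   (s1,0)→(s1,1,+1)
state=s1 head=2 tape=01[0]11__   (s1,0)→(s1,1,+1)
state=s1 head=3 tape=011[1]1__   (s1,1)→(s0,1,-1)
state=s0 head=2 tape=01[1]11__   (s0,1)→(s0,0,+1)
state=s0 head=3 tape=010[1]1__   (s0,1)→(s0,0,+1)
state=s0 head=4 tape=0100[1]__   (s0,1)→(s0,0,+1)
state=s0 head=5 tape=01000[_]_   (s0,_)→(sH,0,+1)
state=sH head=6 tape=010000[_]
The non-blank tape span at halt is 010000.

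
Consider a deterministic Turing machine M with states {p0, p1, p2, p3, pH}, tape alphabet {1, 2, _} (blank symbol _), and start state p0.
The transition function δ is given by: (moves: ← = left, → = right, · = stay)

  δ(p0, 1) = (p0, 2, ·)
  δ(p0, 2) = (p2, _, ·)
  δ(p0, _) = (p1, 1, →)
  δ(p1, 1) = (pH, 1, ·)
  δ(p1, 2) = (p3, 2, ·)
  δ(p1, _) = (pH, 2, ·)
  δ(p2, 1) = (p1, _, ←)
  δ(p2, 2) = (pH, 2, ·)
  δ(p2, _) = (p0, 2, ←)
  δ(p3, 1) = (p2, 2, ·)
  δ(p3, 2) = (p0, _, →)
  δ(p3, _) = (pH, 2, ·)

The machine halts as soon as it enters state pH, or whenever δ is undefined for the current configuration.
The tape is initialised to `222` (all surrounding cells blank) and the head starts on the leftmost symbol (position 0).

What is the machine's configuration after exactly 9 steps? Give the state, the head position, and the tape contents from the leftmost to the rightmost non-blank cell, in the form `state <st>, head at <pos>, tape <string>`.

p0 | _[2]22   read 2 → write _, move ·, go to p2
p2 | _[_]22   read _ → write 2, move ←, go to p0
p0 | [_]222   read _ → write 1, move →, go to p1
p1 | 1[2]22   read 2 → write 2, move ·, go to p3
p3 | 1[2]22   read 2 → write _, move →, go to p0
p0 | 1_[2]2   read 2 → write _, move ·, go to p2
p2 | 1_[_]2   read _ → write 2, move ←, go to p0
p0 | 1[_]22   read _ → write 1, move →, go to p1
p1 | 11[2]2   read 2 → write 2, move ·, go to p3
p3 | 11[2]2
After 9 steps: state p3, head at 1, tape 1122.

state p3, head at 1, tape 1122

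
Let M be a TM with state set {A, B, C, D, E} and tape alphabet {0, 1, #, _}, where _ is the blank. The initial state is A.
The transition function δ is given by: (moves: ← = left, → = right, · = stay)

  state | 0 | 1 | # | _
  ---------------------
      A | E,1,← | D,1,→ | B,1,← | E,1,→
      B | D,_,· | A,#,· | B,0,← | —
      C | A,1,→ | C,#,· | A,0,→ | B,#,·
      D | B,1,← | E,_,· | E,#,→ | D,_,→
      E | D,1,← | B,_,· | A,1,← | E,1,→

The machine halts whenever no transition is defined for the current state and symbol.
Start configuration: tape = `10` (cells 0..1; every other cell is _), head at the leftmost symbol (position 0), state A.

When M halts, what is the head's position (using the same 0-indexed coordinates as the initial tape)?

state=A head=0 tape=_[1]0   (A,1)→(D,1,→)
state=D head=1 tape=_1[0]   (D,0)→(B,1,←)
state=B head=0 tape=_[1]1   (B,1)→(A,#,·)
state=A head=0 tape=_[#]1   (A,#)→(B,1,←)
state=B head=-1 tape=[_]11
At halt the head is at cell -1.

-1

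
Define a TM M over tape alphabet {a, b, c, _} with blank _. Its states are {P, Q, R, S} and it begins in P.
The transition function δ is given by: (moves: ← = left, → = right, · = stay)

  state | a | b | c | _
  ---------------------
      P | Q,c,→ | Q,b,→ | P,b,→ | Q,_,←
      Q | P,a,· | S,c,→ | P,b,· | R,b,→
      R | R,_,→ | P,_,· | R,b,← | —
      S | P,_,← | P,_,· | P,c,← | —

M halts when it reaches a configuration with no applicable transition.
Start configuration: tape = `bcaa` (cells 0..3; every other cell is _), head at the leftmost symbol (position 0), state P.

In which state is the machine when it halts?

state=P head=0 tape=[b]caa__   (P,b)→(Q,b,→)
state=Q head=1 tape=b[c]aa__   (Q,c)→(P,b,·)
state=P head=1 tape=b[b]aa__   (P,b)→(Q,b,→)
state=Q head=2 tape=bb[a]a__   (Q,a)→(P,a,·)
state=P head=2 tape=bb[a]a__   (P,a)→(Q,c,→)
state=Q head=3 tape=bbc[a]__   (Q,a)→(P,a,·)
state=P head=3 tape=bbc[a]__   (P,a)→(Q,c,→)
state=Q head=4 tape=bbcc[_]_   (Q,_)→(R,b,→)
state=R head=5 tape=bbccb[_]
No transition is defined for (R, _); M halts in state R.

R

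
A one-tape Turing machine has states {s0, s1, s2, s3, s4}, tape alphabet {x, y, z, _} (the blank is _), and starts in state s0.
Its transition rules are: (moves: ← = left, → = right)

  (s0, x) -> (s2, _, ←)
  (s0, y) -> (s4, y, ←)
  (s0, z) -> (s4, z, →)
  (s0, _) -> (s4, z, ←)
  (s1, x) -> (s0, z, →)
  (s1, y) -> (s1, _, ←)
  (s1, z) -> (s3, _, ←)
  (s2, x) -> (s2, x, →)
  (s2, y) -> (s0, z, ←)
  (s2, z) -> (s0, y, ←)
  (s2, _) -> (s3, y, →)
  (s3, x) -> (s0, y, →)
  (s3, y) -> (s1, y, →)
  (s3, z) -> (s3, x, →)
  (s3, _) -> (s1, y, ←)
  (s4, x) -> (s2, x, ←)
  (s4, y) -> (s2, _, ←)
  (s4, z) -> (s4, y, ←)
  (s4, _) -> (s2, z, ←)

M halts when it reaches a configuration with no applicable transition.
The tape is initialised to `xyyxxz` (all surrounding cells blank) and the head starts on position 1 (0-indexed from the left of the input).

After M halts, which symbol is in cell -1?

s0 | ____x[y]yxxz   read y → write y, move ←, go to s4
s4 | ____[x]yyxxz   read x → write x, move ←, go to s2
s2 | ___[_]xyyxxz   read _ → write y, move →, go to s3
s3 | ___y[x]yyxxz   read x → write y, move →, go to s0
s0 | ___yy[y]yxxz   read y → write y, move ←, go to s4
s4 | ___y[y]yyxxz   read y → write _, move ←, go to s2
s2 | ___[y]_yyxxz   read y → write z, move ←, go to s0
s0 | __[_]z_yyxxz   read _ → write z, move ←, go to s4
s4 | _[_]zz_yyxxz   read _ → write z, move ←, go to s2
s2 | [_]zzz_yyxxz   read _ → write y, move →, go to s3
s3 | y[z]zz_yyxxz   read z → write x, move →, go to s3
s3 | yx[z]z_yyxxz   read z → write x, move →, go to s3
s3 | yxx[z]_yyxxz   read z → write x, move →, go to s3
s3 | yxxx[_]yyxxz   read _ → write y, move ←, go to s1
s1 | yxx[x]yyyxxz   read x → write z, move →, go to s0
s0 | yxxz[y]yyxxz   read y → write y, move ←, go to s4
s4 | yxx[z]yyyxxz   read z → write y, move ←, go to s4
s4 | yx[x]yyyyxxz   read x → write x, move ←, go to s2
s2 | y[x]xyyyyxxz   read x → write x, move →, go to s2
s2 | yx[x]yyyyxxz   read x → write x, move →, go to s2
s2 | yxx[y]yyyxxz   read y → write z, move ←, go to s0
s0 | yx[x]zyyyxxz   read x → write _, move ←, go to s2
s2 | y[x]_zyyyxxz   read x → write x, move →, go to s2
s2 | yx[_]zyyyxxz   read _ → write y, move →, go to s3
s3 | yxy[z]yyyxxz   read z → write x, move →, go to s3
s3 | yxyx[y]yyxxz   read y → write y, move →, go to s1
s1 | yxyxy[y]yxxz   read y → write _, move ←, go to s1
s1 | yxyx[y]_yxxz   read y → write _, move ←, go to s1
s1 | yxy[x]__yxxz   read x → write z, move →, go to s0
s0 | yxyz[_]_yxxz   read _ → write z, move ←, go to s4
s4 | yxy[z]z_yxxz   read z → write y, move ←, go to s4
s4 | yx[y]yz_yxxz   read y → write _, move ←, go to s2
s2 | y[x]_yz_yxxz   read x → write x, move →, go to s2
s2 | yx[_]yz_yxxz   read _ → write y, move →, go to s3
s3 | yxy[y]z_yxxz   read y → write y, move →, go to s1
s1 | yxyy[z]_yxxz   read z → write _, move ←, go to s3
s3 | yxy[y]__yxxz   read y → write y, move →, go to s1
s1 | yxyy[_]_yxxz
Cell -1 holds y when M halts.

y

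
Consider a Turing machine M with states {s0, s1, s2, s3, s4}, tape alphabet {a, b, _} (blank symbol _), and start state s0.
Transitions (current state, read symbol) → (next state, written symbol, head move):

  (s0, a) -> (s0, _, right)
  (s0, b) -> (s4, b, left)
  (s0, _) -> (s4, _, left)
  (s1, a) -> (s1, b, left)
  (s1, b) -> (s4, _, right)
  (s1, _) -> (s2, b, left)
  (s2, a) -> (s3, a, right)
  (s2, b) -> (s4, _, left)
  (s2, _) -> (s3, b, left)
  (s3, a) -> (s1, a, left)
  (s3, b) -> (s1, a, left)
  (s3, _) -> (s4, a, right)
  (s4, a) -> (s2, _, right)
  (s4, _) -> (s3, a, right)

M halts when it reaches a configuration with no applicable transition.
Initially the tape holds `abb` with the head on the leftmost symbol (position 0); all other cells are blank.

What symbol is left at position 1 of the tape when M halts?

s0 | ___[a]bb   read a → write _, move right, go to s0
s0 | ____[b]b   read b → write b, move left, go to s4
s4 | ___[_]bb   read _ → write a, move right, go to s3
s3 | ___a[b]b   read b → write a, move left, go to s1
s1 | ___[a]ab   read a → write b, move left, go to s1
s1 | __[_]bab   read _ → write b, move left, go to s2
s2 | _[_]bbab   read _ → write b, move left, go to s3
s3 | [_]bbbab   read _ → write a, move right, go to s4
s4 | a[b]bbab
Cell 1 holds a when M halts.

a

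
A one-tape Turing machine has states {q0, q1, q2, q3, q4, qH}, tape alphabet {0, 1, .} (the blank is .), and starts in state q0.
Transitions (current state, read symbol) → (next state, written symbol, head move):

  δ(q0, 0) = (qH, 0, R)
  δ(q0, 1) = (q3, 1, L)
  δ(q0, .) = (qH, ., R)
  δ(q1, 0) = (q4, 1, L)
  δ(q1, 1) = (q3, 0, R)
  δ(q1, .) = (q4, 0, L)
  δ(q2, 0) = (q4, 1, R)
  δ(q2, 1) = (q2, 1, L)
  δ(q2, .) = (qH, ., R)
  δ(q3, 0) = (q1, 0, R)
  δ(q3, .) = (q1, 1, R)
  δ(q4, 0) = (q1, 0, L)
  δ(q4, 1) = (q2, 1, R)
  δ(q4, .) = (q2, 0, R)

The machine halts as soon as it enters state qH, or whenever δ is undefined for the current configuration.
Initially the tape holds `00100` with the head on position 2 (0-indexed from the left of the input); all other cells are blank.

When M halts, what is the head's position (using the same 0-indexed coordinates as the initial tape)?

6

q0 | .00[1]00..   read 1 → write 1, move L, go to q3
q3 | .0[0]100..   read 0 → write 0, move R, go to q1
q1 | .00[1]00..   read 1 → write 0, move R, go to q3
q3 | .000[0]0..   read 0 → write 0, move R, go to q1
q1 | .0000[0]..   read 0 → write 1, move L, go to q4
q4 | .000[0]1..   read 0 → write 0, move L, go to q1
q1 | .00[0]01..   read 0 → write 1, move L, go to q4
q4 | .0[0]101..   read 0 → write 0, move L, go to q1
q1 | .[0]0101..   read 0 → write 1, move L, go to q4
q4 | [.]10101..   read . → write 0, move R, go to q2
q2 | 0[1]0101..   read 1 → write 1, move L, go to q2
q2 | [0]10101..   read 0 → write 1, move R, go to q4
q4 | 1[1]0101..   read 1 → write 1, move R, go to q2
q2 | 11[0]101..   read 0 → write 1, move R, go to q4
q4 | 111[1]01..   read 1 → write 1, move R, go to q2
q2 | 1111[0]1..   read 0 → write 1, move R, go to q4
q4 | 11111[1]..   read 1 → write 1, move R, go to q2
q2 | 111111[.].   read . → write ., move R, go to qH
qH | 111111.[.]
At halt the head is at cell 6.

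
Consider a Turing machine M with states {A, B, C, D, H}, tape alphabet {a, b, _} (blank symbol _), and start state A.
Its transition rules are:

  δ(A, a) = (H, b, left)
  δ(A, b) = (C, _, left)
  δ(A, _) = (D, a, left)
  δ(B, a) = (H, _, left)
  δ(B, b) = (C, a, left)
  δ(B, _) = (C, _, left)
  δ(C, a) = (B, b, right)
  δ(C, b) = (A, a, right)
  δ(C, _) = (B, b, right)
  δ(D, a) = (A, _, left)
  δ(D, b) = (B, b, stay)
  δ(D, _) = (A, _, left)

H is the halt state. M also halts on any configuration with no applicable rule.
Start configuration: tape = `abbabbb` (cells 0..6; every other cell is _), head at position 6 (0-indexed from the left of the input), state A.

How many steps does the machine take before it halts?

A | _abbabb[b]   read b → write _, move left, go to C
C | _abbab[b]_   read b → write a, move right, go to A
A | _abbaba[_]   read _ → write a, move left, go to D
D | _abbab[a]a   read a → write _, move left, go to A
A | _abba[b]_a   read b → write _, move left, go to C
C | _abb[a]__a   read a → write b, move right, go to B
B | _abbb[_]_a   read _ → write _, move left, go to C
C | _abb[b]__a   read b → write a, move right, go to A
A | _abba[_]_a   read _ → write a, move left, go to D
D | _abb[a]a_a   read a → write _, move left, go to A
A | _ab[b]_a_a   read b → write _, move left, go to C
C | _a[b]__a_a   read b → write a, move right, go to A
A | _aa[_]_a_a   read _ → write a, move left, go to D
D | _a[a]a_a_a   read a → write _, move left, go to A
A | _[a]_a_a_a   read a → write b, move left, go to H
H | [_]b_a_a_a
M halts after 15 transitions.

15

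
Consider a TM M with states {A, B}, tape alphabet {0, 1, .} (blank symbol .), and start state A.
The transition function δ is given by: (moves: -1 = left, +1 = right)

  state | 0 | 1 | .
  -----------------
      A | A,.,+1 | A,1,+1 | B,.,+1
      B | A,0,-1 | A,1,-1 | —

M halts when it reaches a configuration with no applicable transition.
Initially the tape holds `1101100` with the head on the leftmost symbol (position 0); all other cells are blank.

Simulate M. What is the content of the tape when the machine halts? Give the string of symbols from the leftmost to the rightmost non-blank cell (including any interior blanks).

11.11

A | [1]101100..   read 1 → write 1, move +1, go to A
A | 1[1]01100..   read 1 → write 1, move +1, go to A
A | 11[0]1100..   read 0 → write ., move +1, go to A
A | 11.[1]100..   read 1 → write 1, move +1, go to A
A | 11.1[1]00..   read 1 → write 1, move +1, go to A
A | 11.11[0]0..   read 0 → write ., move +1, go to A
A | 11.11.[0]..   read 0 → write ., move +1, go to A
A | 11.11..[.].   read . → write ., move +1, go to B
B | 11.11...[.]
The non-blank tape span at halt is 11.11.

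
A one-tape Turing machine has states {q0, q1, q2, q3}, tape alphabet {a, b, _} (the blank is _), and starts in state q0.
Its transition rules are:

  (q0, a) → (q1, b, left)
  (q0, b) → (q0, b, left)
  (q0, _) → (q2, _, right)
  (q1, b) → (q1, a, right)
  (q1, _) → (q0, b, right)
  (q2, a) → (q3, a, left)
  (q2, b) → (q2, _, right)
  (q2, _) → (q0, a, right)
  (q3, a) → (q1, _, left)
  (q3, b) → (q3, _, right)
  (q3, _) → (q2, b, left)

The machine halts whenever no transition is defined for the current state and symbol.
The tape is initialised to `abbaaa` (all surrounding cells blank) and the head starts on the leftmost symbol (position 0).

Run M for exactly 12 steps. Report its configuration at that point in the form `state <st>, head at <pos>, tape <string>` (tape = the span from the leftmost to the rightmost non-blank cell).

state q0, head at 2, tape abaaa

state=q0 head=0 tape=__[a]bbaaa   (q0,a)→(q1,b,left)
state=q1 head=-1 tape=_[_]bbbaaa   (q1,_)→(q0,b,right)
state=q0 head=0 tape=_b[b]bbaaa   (q0,b)→(q0,b,left)
state=q0 head=-1 tape=_[b]bbbaaa   (q0,b)→(q0,b,left)
state=q0 head=-2 tape=[_]bbbbaaa   (q0,_)→(q2,_,right)
state=q2 head=-1 tape=_[b]bbbaaa   (q2,b)→(q2,_,right)
state=q2 head=0 tape=__[b]bbaaa   (q2,b)→(q2,_,right)
state=q2 head=1 tape=___[b]baaa   (q2,b)→(q2,_,right)
state=q2 head=2 tape=____[b]aaa   (q2,b)→(q2,_,right)
state=q2 head=3 tape=_____[a]aa   (q2,a)→(q3,a,left)
state=q3 head=2 tape=____[_]aaa   (q3,_)→(q2,b,left)
state=q2 head=1 tape=___[_]baaa   (q2,_)→(q0,a,right)
state=q0 head=2 tape=___a[b]aaa
After 12 steps: state q0, head at 2, tape abaaa.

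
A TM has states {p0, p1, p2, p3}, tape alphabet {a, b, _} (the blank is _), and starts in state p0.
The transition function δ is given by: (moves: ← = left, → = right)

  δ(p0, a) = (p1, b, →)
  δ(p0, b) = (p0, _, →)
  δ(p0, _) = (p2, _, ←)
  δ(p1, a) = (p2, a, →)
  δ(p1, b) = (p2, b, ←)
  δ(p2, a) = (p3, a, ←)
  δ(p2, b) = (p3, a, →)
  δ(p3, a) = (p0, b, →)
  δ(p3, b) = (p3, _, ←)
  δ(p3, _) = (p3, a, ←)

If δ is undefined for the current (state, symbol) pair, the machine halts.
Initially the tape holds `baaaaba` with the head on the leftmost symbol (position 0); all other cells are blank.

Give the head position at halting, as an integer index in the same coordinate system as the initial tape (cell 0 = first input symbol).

p0 | [b]aaaaba__   read b → write _, move →, go to p0
p0 | _[a]aaaba__   read a → write b, move →, go to p1
p1 | _b[a]aaba__   read a → write a, move →, go to p2
p2 | _ba[a]aba__   read a → write a, move ←, go to p3
p3 | _b[a]aaba__   read a → write b, move →, go to p0
p0 | _bb[a]aba__   read a → write b, move →, go to p1
p1 | _bbb[a]ba__   read a → write a, move →, go to p2
p2 | _bbba[b]a__   read b → write a, move →, go to p3
p3 | _bbbaa[a]__   read a → write b, move →, go to p0
p0 | _bbbaab[_]_   read _ → write _, move ←, go to p2
p2 | _bbbaa[b]__   read b → write a, move →, go to p3
p3 | _bbbaaa[_]_   read _ → write a, move ←, go to p3
p3 | _bbbaa[a]a_   read a → write b, move →, go to p0
p0 | _bbbaab[a]_   read a → write b, move →, go to p1
p1 | _bbbaabb[_]
At halt the head is at cell 8.

8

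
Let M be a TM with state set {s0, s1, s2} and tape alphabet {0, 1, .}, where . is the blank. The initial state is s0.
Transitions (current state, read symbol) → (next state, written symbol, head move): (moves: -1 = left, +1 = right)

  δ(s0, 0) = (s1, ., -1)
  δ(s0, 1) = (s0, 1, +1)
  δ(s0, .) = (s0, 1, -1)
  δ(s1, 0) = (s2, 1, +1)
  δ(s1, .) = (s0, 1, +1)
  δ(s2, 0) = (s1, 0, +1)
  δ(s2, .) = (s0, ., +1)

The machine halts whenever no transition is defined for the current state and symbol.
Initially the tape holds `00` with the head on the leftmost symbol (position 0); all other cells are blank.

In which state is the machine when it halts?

state=s0 head=0 tape=.[0]0   (s0,0)→(s1,.,-1)
state=s1 head=-1 tape=[.].0   (s1,.)→(s0,1,+1)
state=s0 head=0 tape=1[.]0   (s0,.)→(s0,1,-1)
state=s0 head=-1 tape=[1]10   (s0,1)→(s0,1,+1)
state=s0 head=0 tape=1[1]0   (s0,1)→(s0,1,+1)
state=s0 head=1 tape=11[0]   (s0,0)→(s1,.,-1)
state=s1 head=0 tape=1[1].
No transition is defined for (s1, 1); M halts in state s1.

s1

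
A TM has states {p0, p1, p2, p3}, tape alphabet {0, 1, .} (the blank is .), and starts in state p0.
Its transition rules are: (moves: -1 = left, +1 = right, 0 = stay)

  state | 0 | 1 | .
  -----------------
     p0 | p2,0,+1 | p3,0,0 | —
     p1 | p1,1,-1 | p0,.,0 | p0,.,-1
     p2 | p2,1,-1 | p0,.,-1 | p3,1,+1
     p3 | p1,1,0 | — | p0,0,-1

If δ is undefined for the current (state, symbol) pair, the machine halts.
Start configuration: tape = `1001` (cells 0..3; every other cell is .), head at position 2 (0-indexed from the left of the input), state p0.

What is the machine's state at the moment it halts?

state=p0 head=2 tape=10[0]1.   (p0,0)→(p2,0,+1)
state=p2 head=3 tape=100[1].   (p2,1)→(p0,.,-1)
state=p0 head=2 tape=10[0]..   (p0,0)→(p2,0,+1)
state=p2 head=3 tape=100[.].   (p2,.)→(p3,1,+1)
state=p3 head=4 tape=1001[.]   (p3,.)→(p0,0,-1)
state=p0 head=3 tape=100[1]0   (p0,1)→(p3,0,0)
state=p3 head=3 tape=100[0]0   (p3,0)→(p1,1,0)
state=p1 head=3 tape=100[1]0   (p1,1)→(p0,.,0)
state=p0 head=3 tape=100[.]0
No transition is defined for (p0, .); M halts in state p0.

p0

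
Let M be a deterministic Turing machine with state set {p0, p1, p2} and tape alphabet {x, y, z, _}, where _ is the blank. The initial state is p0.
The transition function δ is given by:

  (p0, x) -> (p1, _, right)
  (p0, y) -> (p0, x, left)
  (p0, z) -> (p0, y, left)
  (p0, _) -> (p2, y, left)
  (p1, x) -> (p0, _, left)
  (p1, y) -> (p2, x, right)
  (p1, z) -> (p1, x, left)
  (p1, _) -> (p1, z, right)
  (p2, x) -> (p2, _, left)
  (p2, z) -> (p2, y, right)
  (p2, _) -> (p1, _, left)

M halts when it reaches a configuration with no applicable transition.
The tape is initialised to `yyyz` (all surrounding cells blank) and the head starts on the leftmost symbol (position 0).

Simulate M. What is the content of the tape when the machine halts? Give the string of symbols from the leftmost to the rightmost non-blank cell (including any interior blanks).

zzxy___yyz

state=p0 head=0 tape=______[y]yyz   (p0,y)→(p0,x,left)
state=p0 head=-1 tape=_____[_]xyyz   (p0,_)→(p2,y,left)
state=p2 head=-2 tape=____[_]yxyyz   (p2,_)→(p1,_,left)
state=p1 head=-3 tape=___[_]_yxyyz   (p1,_)→(p1,z,right)
state=p1 head=-2 tape=___z[_]yxyyz   (p1,_)→(p1,z,right)
state=p1 head=-1 tape=___zz[y]xyyz   (p1,y)→(p2,x,right)
state=p2 head=0 tape=___zzx[x]yyz   (p2,x)→(p2,_,left)
state=p2 head=-1 tape=___zz[x]_yyz   (p2,x)→(p2,_,left)
state=p2 head=-2 tape=___z[z]__yyz   (p2,z)→(p2,y,right)
state=p2 head=-1 tape=___zy[_]_yyz   (p2,_)→(p1,_,left)
state=p1 head=-2 tape=___z[y]__yyz   (p1,y)→(p2,x,right)
state=p2 head=-1 tape=___zx[_]_yyz   (p2,_)→(p1,_,left)
state=p1 head=-2 tape=___z[x]__yyz   (p1,x)→(p0,_,left)
state=p0 head=-3 tape=___[z]___yyz   (p0,z)→(p0,y,left)
state=p0 head=-4 tape=__[_]y___yyz   (p0,_)→(p2,y,left)
state=p2 head=-5 tape=_[_]yy___yyz   (p2,_)→(p1,_,left)
state=p1 head=-6 tape=[_]_yy___yyz   (p1,_)→(p1,z,right)
state=p1 head=-5 tape=z[_]yy___yyz   (p1,_)→(p1,z,right)
state=p1 head=-4 tape=zz[y]y___yyz   (p1,y)→(p2,x,right)
state=p2 head=-3 tape=zzx[y]___yyz
The non-blank tape span at halt is zzxy___yyz.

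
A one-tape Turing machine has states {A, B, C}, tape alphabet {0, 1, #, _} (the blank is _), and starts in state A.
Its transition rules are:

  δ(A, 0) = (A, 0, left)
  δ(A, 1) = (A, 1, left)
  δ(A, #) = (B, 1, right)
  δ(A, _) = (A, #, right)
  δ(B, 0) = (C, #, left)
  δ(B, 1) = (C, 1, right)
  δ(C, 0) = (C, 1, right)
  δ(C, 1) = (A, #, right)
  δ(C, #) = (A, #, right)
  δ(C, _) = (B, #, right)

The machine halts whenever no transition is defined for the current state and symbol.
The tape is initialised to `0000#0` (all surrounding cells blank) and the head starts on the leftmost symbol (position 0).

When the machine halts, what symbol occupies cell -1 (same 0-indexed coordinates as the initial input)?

#

A | _[0]000#0   read 0 → write 0, move left, go to A
A | [_]0000#0   read _ → write #, move right, go to A
A | #[0]000#0   read 0 → write 0, move left, go to A
A | [#]0000#0   read # → write 1, move right, go to B
B | 1[0]000#0   read 0 → write #, move left, go to C
C | [1]#000#0   read 1 → write #, move right, go to A
A | #[#]000#0   read # → write 1, move right, go to B
B | #1[0]00#0   read 0 → write #, move left, go to C
C | #[1]#00#0   read 1 → write #, move right, go to A
A | ##[#]00#0   read # → write 1, move right, go to B
B | ##1[0]0#0   read 0 → write #, move left, go to C
C | ##[1]#0#0   read 1 → write #, move right, go to A
A | ###[#]0#0   read # → write 1, move right, go to B
B | ###1[0]#0   read 0 → write #, move left, go to C
C | ###[1]##0   read 1 → write #, move right, go to A
A | ####[#]#0   read # → write 1, move right, go to B
B | ####1[#]0
Cell -1 holds # when M halts.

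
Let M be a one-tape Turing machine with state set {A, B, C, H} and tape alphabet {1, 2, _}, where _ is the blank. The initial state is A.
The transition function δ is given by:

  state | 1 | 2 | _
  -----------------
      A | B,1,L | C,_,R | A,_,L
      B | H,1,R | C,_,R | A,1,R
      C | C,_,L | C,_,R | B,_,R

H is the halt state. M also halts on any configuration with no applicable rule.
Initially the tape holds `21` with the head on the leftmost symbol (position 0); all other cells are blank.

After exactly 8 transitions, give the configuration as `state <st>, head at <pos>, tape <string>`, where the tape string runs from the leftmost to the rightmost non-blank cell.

state=A head=0 tape=[2]1_   (A,2)→(C,_,R)
state=C head=1 tape=_[1]_   (C,1)→(C,_,L)
state=C head=0 tape=[_]__   (C,_)→(B,_,R)
state=B head=1 tape=_[_]_   (B,_)→(A,1,R)
state=A head=2 tape=_1[_]   (A,_)→(A,_,L)
state=A head=1 tape=_[1]_   (A,1)→(B,1,L)
state=B head=0 tape=[_]1_   (B,_)→(A,1,R)
state=A head=1 tape=1[1]_   (A,1)→(B,1,L)
state=B head=0 tape=[1]1_
After 8 steps: state B, head at 0, tape 11.

state B, head at 0, tape 11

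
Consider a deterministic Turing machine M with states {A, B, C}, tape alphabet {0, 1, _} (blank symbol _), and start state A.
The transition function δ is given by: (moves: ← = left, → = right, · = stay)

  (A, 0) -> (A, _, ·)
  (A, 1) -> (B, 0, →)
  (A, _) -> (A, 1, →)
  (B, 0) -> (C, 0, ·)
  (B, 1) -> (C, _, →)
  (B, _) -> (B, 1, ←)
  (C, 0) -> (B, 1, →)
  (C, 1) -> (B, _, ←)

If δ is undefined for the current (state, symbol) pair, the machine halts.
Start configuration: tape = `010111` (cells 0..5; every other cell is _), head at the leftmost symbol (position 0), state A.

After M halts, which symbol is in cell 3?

_

A | [0]10111   read 0 → write _, move ·, go to A
A | [_]10111   read _ → write 1, move →, go to A
A | 1[1]0111   read 1 → write 0, move →, go to B
B | 10[0]111   read 0 → write 0, move ·, go to C
C | 10[0]111   read 0 → write 1, move →, go to B
B | 101[1]11   read 1 → write _, move →, go to C
C | 101_[1]1   read 1 → write _, move ←, go to B
B | 101[_]_1   read _ → write 1, move ←, go to B
B | 10[1]1_1   read 1 → write _, move →, go to C
C | 10_[1]_1   read 1 → write _, move ←, go to B
B | 10[_]__1   read _ → write 1, move ←, go to B
B | 1[0]1__1   read 0 → write 0, move ·, go to C
C | 1[0]1__1   read 0 → write 1, move →, go to B
B | 11[1]__1   read 1 → write _, move →, go to C
C | 11_[_]_1
Cell 3 holds _ when M halts.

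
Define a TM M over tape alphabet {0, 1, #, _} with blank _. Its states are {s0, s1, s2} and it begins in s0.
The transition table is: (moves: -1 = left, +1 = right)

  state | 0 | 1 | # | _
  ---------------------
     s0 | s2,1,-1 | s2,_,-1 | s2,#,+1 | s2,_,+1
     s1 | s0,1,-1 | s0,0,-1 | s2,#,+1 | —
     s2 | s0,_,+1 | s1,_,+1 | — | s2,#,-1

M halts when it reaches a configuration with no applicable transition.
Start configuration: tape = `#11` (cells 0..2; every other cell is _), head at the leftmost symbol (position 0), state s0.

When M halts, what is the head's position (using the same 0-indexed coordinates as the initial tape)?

0

state=s0 head=0 tape=[#]11__   (s0,#)→(s2,#,+1)
state=s2 head=1 tape=#[1]1__   (s2,1)→(s1,_,+1)
state=s1 head=2 tape=#_[1]__   (s1,1)→(s0,0,-1)
state=s0 head=1 tape=#[_]0__   (s0,_)→(s2,_,+1)
state=s2 head=2 tape=#_[0]__   (s2,0)→(s0,_,+1)
state=s0 head=3 tape=#__[_]_   (s0,_)→(s2,_,+1)
state=s2 head=4 tape=#___[_]   (s2,_)→(s2,#,-1)
state=s2 head=3 tape=#__[_]#   (s2,_)→(s2,#,-1)
state=s2 head=2 tape=#_[_]##   (s2,_)→(s2,#,-1)
state=s2 head=1 tape=#[_]###   (s2,_)→(s2,#,-1)
state=s2 head=0 tape=[#]####
At halt the head is at cell 0.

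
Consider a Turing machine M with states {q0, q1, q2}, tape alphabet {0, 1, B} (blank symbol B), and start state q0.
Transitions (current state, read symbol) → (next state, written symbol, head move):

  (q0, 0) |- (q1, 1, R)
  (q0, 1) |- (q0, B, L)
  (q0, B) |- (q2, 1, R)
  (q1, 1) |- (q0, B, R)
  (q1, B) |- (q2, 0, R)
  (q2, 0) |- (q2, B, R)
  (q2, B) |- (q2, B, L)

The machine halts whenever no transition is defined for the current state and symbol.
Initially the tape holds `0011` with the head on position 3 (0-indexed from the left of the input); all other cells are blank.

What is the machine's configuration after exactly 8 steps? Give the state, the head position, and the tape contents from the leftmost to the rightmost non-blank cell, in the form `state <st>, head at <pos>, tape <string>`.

state q2, head at 1, tape 01

state=q0 head=3 tape=001[1]   (q0,1)→(q0,B,L)
state=q0 head=2 tape=00[1]B   (q0,1)→(q0,B,L)
state=q0 head=1 tape=0[0]BB   (q0,0)→(q1,1,R)
state=q1 head=2 tape=01[B]B   (q1,B)→(q2,0,R)
state=q2 head=3 tape=010[B]   (q2,B)→(q2,B,L)
state=q2 head=2 tape=01[0]B   (q2,0)→(q2,B,R)
state=q2 head=3 tape=01B[B]   (q2,B)→(q2,B,L)
state=q2 head=2 tape=01[B]B   (q2,B)→(q2,B,L)
state=q2 head=1 tape=0[1]BB
After 8 steps: state q2, head at 1, tape 01.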